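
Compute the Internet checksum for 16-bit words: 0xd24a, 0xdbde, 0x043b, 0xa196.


Sum all words (with carry folding):
+ 0xd24a = 0xd24a
+ 0xdbde = 0xae29
+ 0x043b = 0xb264
+ 0xa196 = 0x53fb
One's complement: ~0x53fb
Checksum = 0xac04


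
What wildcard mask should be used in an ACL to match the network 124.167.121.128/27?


Subnet mask: 255.255.255.224
Wildcard = 255.255.255.255 - subnet mask
255 - 255 = 0
255 - 255 = 0
255 - 255 = 0
255 - 224 = 31
Wildcard: 0.0.0.31


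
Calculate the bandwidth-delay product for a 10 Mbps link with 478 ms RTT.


BDP = bandwidth * RTT
= 10 Mbps * 478 ms
= 10 * 1e6 * 478 / 1000 bits
= 4780000 bits
= 597500 bytes
= 583.4961 KB
BDP = 4780000 bits (597500 bytes)


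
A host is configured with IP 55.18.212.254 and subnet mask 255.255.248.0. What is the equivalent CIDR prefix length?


Binary: 11111111.11111111.11111000.00000000
Count leading 1s
Prefix: /21


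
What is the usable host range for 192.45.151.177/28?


Network: 192.45.151.176
Broadcast: 192.45.151.191
First usable = network + 1
Last usable = broadcast - 1
Range: 192.45.151.177 to 192.45.151.190


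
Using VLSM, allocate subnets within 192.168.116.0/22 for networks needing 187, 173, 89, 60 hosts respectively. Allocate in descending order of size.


187 hosts -> /24 (254 usable): 192.168.116.0/24
173 hosts -> /24 (254 usable): 192.168.117.0/24
89 hosts -> /25 (126 usable): 192.168.118.0/25
60 hosts -> /26 (62 usable): 192.168.118.128/26
Allocation: 192.168.116.0/24 (187 hosts, 254 usable); 192.168.117.0/24 (173 hosts, 254 usable); 192.168.118.0/25 (89 hosts, 126 usable); 192.168.118.128/26 (60 hosts, 62 usable)


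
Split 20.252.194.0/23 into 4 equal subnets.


New prefix = 23 + 2 = 25
Each subnet has 128 addresses
  20.252.194.0/25
  20.252.194.128/25
  20.252.195.0/25
  20.252.195.128/25
Subnets: 20.252.194.0/25, 20.252.194.128/25, 20.252.195.0/25, 20.252.195.128/25


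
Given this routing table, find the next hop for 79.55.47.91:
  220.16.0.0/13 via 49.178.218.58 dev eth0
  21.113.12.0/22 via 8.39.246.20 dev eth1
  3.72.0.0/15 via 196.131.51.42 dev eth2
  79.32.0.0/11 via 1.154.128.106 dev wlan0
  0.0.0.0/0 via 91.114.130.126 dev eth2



Longest prefix match for 79.55.47.91:
  /13 220.16.0.0: no
  /22 21.113.12.0: no
  /15 3.72.0.0: no
  /11 79.32.0.0: MATCH
  /0 0.0.0.0: MATCH
Selected: next-hop 1.154.128.106 via wlan0 (matched /11)


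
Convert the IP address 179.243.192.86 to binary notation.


179 = 10110011
243 = 11110011
192 = 11000000
86 = 01010110
Binary: 10110011.11110011.11000000.01010110


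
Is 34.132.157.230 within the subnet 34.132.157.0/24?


Subnet network: 34.132.157.0
Test IP AND mask: 34.132.157.0
Yes, 34.132.157.230 is in 34.132.157.0/24


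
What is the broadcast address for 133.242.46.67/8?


Network: 133.0.0.0/8
Host bits = 24
Set all host bits to 1:
Broadcast: 133.255.255.255


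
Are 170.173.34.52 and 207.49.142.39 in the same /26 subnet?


Mask: 255.255.255.192
170.173.34.52 AND mask = 170.173.34.0
207.49.142.39 AND mask = 207.49.142.0
No, different subnets (170.173.34.0 vs 207.49.142.0)


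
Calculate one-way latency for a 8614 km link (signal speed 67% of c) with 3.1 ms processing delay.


Speed = 0.67 * 3e5 km/s = 201000 km/s
Propagation delay = 8614 / 201000 = 0.0429 s = 42.8557 ms
Processing delay = 3.1 ms
Total one-way latency = 45.9557 ms


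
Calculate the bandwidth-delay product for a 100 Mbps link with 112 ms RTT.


BDP = bandwidth * RTT
= 100 Mbps * 112 ms
= 100 * 1e6 * 112 / 1000 bits
= 11200000 bits
= 1400000 bytes
= 1367.1875 KB
BDP = 11200000 bits (1400000 bytes)


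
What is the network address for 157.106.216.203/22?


IP:   10011101.01101010.11011000.11001011
Mask: 11111111.11111111.11111100.00000000
AND operation:
Net:  10011101.01101010.11011000.00000000
Network: 157.106.216.0/22


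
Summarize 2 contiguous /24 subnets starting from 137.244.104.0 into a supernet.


Original prefix: /24
Number of subnets: 2 = 2^1
New prefix = 24 - 1 = 23
Supernet: 137.244.104.0/23


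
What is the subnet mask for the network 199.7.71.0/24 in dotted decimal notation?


/24 means 24 network bits, 8 host bits
Binary: 11111111111111111111111100000000
Mask: 255.255.255.0


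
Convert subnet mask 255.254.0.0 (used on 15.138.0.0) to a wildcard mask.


Subnet mask: 255.254.0.0
Wildcard = 255.255.255.255 - subnet mask
255 - 255 = 0
255 - 254 = 1
255 - 0 = 255
255 - 0 = 255
Wildcard: 0.1.255.255


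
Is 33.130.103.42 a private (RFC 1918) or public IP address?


RFC 1918 private ranges:
  10.0.0.0/8 (10.0.0.0 - 10.255.255.255)
  172.16.0.0/12 (172.16.0.0 - 172.31.255.255)
  192.168.0.0/16 (192.168.0.0 - 192.168.255.255)
Public (not in any RFC 1918 range)


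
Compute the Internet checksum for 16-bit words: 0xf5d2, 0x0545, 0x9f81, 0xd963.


Sum all words (with carry folding):
+ 0xf5d2 = 0xf5d2
+ 0x0545 = 0xfb17
+ 0x9f81 = 0x9a99
+ 0xd963 = 0x73fd
One's complement: ~0x73fd
Checksum = 0x8c02


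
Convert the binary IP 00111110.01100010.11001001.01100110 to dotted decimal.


00111110 = 62
01100010 = 98
11001001 = 201
01100110 = 102
IP: 62.98.201.102


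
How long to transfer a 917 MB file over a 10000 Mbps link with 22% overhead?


Effective throughput = 10000 * (1 - 22/100) = 7800 Mbps
File size in Mb = 917 * 8 = 7336 Mb
Time = 7336 / 7800
Time = 0.9405 seconds


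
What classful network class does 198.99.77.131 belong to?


First octet: 198
Binary: 11000110
110xxxxx -> Class C (192-223)
Class C, default mask 255.255.255.0 (/24)


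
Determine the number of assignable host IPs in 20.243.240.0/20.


Host bits = 32 - 20 = 12
Total addresses = 2^12 = 4096
Usable = total - 2 (network and broadcast)
Usable hosts: 4094


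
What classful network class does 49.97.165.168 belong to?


First octet: 49
Binary: 00110001
0xxxxxxx -> Class A (1-126)
Class A, default mask 255.0.0.0 (/8)


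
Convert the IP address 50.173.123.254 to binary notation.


50 = 00110010
173 = 10101101
123 = 01111011
254 = 11111110
Binary: 00110010.10101101.01111011.11111110


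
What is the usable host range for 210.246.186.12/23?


Network: 210.246.186.0
Broadcast: 210.246.187.255
First usable = network + 1
Last usable = broadcast - 1
Range: 210.246.186.1 to 210.246.187.254


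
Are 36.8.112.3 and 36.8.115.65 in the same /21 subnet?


Mask: 255.255.248.0
36.8.112.3 AND mask = 36.8.112.0
36.8.115.65 AND mask = 36.8.112.0
Yes, same subnet (36.8.112.0)


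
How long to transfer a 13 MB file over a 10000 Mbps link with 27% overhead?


Effective throughput = 10000 * (1 - 27/100) = 7300 Mbps
File size in Mb = 13 * 8 = 104 Mb
Time = 104 / 7300
Time = 0.0142 seconds


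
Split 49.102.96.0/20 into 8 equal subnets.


New prefix = 20 + 3 = 23
Each subnet has 512 addresses
  49.102.96.0/23
  49.102.98.0/23
  49.102.100.0/23
  49.102.102.0/23
  49.102.104.0/23
  49.102.106.0/23
  49.102.108.0/23
  49.102.110.0/23
Subnets: 49.102.96.0/23, 49.102.98.0/23, 49.102.100.0/23, 49.102.102.0/23, 49.102.104.0/23, 49.102.106.0/23, 49.102.108.0/23, 49.102.110.0/23


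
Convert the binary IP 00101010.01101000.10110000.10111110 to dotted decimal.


00101010 = 42
01101000 = 104
10110000 = 176
10111110 = 190
IP: 42.104.176.190


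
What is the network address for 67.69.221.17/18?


IP:   01000011.01000101.11011101.00010001
Mask: 11111111.11111111.11000000.00000000
AND operation:
Net:  01000011.01000101.11000000.00000000
Network: 67.69.192.0/18


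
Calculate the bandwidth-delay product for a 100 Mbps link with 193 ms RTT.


BDP = bandwidth * RTT
= 100 Mbps * 193 ms
= 100 * 1e6 * 193 / 1000 bits
= 19300000 bits
= 2412500 bytes
= 2355.957 KB
BDP = 19300000 bits (2412500 bytes)


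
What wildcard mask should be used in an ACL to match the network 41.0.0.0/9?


Subnet mask: 255.128.0.0
Wildcard = 255.255.255.255 - subnet mask
255 - 255 = 0
255 - 128 = 127
255 - 0 = 255
255 - 0 = 255
Wildcard: 0.127.255.255


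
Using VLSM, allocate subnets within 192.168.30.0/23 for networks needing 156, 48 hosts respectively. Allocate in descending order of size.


156 hosts -> /24 (254 usable): 192.168.30.0/24
48 hosts -> /26 (62 usable): 192.168.31.0/26
Allocation: 192.168.30.0/24 (156 hosts, 254 usable); 192.168.31.0/26 (48 hosts, 62 usable)


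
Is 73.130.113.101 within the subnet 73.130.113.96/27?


Subnet network: 73.130.113.96
Test IP AND mask: 73.130.113.96
Yes, 73.130.113.101 is in 73.130.113.96/27


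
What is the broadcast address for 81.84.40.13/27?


Network: 81.84.40.0/27
Host bits = 5
Set all host bits to 1:
Broadcast: 81.84.40.31


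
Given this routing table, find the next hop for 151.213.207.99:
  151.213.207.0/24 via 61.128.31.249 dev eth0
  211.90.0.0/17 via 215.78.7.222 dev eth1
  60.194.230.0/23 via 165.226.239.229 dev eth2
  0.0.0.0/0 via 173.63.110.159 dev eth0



Longest prefix match for 151.213.207.99:
  /24 151.213.207.0: MATCH
  /17 211.90.0.0: no
  /23 60.194.230.0: no
  /0 0.0.0.0: MATCH
Selected: next-hop 61.128.31.249 via eth0 (matched /24)


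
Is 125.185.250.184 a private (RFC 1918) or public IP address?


RFC 1918 private ranges:
  10.0.0.0/8 (10.0.0.0 - 10.255.255.255)
  172.16.0.0/12 (172.16.0.0 - 172.31.255.255)
  192.168.0.0/16 (192.168.0.0 - 192.168.255.255)
Public (not in any RFC 1918 range)


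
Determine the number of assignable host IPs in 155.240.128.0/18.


Host bits = 32 - 18 = 14
Total addresses = 2^14 = 16384
Usable = total - 2 (network and broadcast)
Usable hosts: 16382


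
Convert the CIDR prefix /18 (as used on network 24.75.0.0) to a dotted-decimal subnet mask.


/18 means 18 network bits, 14 host bits
Binary: 11111111111111111100000000000000
Mask: 255.255.192.0


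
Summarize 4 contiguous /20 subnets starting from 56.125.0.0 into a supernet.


Original prefix: /20
Number of subnets: 4 = 2^2
New prefix = 20 - 2 = 18
Supernet: 56.125.0.0/18


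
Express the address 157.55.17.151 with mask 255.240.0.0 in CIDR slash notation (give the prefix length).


Binary: 11111111.11110000.00000000.00000000
Count leading 1s
Prefix: /12


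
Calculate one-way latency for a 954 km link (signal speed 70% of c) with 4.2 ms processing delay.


Speed = 0.7 * 3e5 km/s = 210000 km/s
Propagation delay = 954 / 210000 = 0.0045 s = 4.5429 ms
Processing delay = 4.2 ms
Total one-way latency = 8.7429 ms


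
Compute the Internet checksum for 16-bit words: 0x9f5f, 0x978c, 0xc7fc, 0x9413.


Sum all words (with carry folding):
+ 0x9f5f = 0x9f5f
+ 0x978c = 0x36ec
+ 0xc7fc = 0xfee8
+ 0x9413 = 0x92fc
One's complement: ~0x92fc
Checksum = 0x6d03


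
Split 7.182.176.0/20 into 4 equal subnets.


New prefix = 20 + 2 = 22
Each subnet has 1024 addresses
  7.182.176.0/22
  7.182.180.0/22
  7.182.184.0/22
  7.182.188.0/22
Subnets: 7.182.176.0/22, 7.182.180.0/22, 7.182.184.0/22, 7.182.188.0/22


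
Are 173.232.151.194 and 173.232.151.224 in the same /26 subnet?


Mask: 255.255.255.192
173.232.151.194 AND mask = 173.232.151.192
173.232.151.224 AND mask = 173.232.151.192
Yes, same subnet (173.232.151.192)


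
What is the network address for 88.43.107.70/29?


IP:   01011000.00101011.01101011.01000110
Mask: 11111111.11111111.11111111.11111000
AND operation:
Net:  01011000.00101011.01101011.01000000
Network: 88.43.107.64/29


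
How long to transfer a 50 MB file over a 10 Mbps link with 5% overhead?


Effective throughput = 10 * (1 - 5/100) = 9.5 Mbps
File size in Mb = 50 * 8 = 400 Mb
Time = 400 / 9.5
Time = 42.1053 seconds


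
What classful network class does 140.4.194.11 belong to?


First octet: 140
Binary: 10001100
10xxxxxx -> Class B (128-191)
Class B, default mask 255.255.0.0 (/16)


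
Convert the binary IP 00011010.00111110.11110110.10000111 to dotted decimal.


00011010 = 26
00111110 = 62
11110110 = 246
10000111 = 135
IP: 26.62.246.135


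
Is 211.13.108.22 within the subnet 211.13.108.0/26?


Subnet network: 211.13.108.0
Test IP AND mask: 211.13.108.0
Yes, 211.13.108.22 is in 211.13.108.0/26


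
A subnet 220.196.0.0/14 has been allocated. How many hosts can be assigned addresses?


Host bits = 32 - 14 = 18
Total addresses = 2^18 = 262144
Usable = total - 2 (network and broadcast)
Usable hosts: 262142


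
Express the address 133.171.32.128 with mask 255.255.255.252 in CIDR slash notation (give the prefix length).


Binary: 11111111.11111111.11111111.11111100
Count leading 1s
Prefix: /30


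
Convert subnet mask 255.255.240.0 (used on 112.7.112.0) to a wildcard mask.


Subnet mask: 255.255.240.0
Wildcard = 255.255.255.255 - subnet mask
255 - 255 = 0
255 - 255 = 0
255 - 240 = 15
255 - 0 = 255
Wildcard: 0.0.15.255


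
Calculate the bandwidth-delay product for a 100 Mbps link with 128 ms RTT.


BDP = bandwidth * RTT
= 100 Mbps * 128 ms
= 100 * 1e6 * 128 / 1000 bits
= 12800000 bits
= 1600000 bytes
= 1562.5 KB
BDP = 12800000 bits (1600000 bytes)


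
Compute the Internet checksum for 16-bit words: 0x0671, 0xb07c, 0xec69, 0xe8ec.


Sum all words (with carry folding):
+ 0x0671 = 0x0671
+ 0xb07c = 0xb6ed
+ 0xec69 = 0xa357
+ 0xe8ec = 0x8c44
One's complement: ~0x8c44
Checksum = 0x73bb


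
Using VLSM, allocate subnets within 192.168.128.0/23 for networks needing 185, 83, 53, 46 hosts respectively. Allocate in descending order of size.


185 hosts -> /24 (254 usable): 192.168.128.0/24
83 hosts -> /25 (126 usable): 192.168.129.0/25
53 hosts -> /26 (62 usable): 192.168.129.128/26
46 hosts -> /26 (62 usable): 192.168.129.192/26
Allocation: 192.168.128.0/24 (185 hosts, 254 usable); 192.168.129.0/25 (83 hosts, 126 usable); 192.168.129.128/26 (53 hosts, 62 usable); 192.168.129.192/26 (46 hosts, 62 usable)


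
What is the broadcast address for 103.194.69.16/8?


Network: 103.0.0.0/8
Host bits = 24
Set all host bits to 1:
Broadcast: 103.255.255.255


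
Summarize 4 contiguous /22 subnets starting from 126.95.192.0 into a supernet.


Original prefix: /22
Number of subnets: 4 = 2^2
New prefix = 22 - 2 = 20
Supernet: 126.95.192.0/20


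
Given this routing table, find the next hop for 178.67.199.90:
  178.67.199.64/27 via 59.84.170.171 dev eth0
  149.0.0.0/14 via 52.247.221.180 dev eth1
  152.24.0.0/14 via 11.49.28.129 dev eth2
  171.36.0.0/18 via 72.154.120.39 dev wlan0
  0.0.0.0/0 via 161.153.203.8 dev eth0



Longest prefix match for 178.67.199.90:
  /27 178.67.199.64: MATCH
  /14 149.0.0.0: no
  /14 152.24.0.0: no
  /18 171.36.0.0: no
  /0 0.0.0.0: MATCH
Selected: next-hop 59.84.170.171 via eth0 (matched /27)


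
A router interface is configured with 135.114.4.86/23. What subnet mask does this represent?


/23 means 23 network bits, 9 host bits
Binary: 11111111111111111111111000000000
Mask: 255.255.254.0


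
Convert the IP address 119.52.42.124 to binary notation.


119 = 01110111
52 = 00110100
42 = 00101010
124 = 01111100
Binary: 01110111.00110100.00101010.01111100


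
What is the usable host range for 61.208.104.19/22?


Network: 61.208.104.0
Broadcast: 61.208.107.255
First usable = network + 1
Last usable = broadcast - 1
Range: 61.208.104.1 to 61.208.107.254


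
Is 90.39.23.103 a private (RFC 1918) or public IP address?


RFC 1918 private ranges:
  10.0.0.0/8 (10.0.0.0 - 10.255.255.255)
  172.16.0.0/12 (172.16.0.0 - 172.31.255.255)
  192.168.0.0/16 (192.168.0.0 - 192.168.255.255)
Public (not in any RFC 1918 range)


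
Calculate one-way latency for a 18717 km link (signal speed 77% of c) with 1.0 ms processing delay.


Speed = 0.77 * 3e5 km/s = 231000 km/s
Propagation delay = 18717 / 231000 = 0.081 s = 81.026 ms
Processing delay = 1.0 ms
Total one-way latency = 82.026 ms


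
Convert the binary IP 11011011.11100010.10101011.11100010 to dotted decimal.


11011011 = 219
11100010 = 226
10101011 = 171
11100010 = 226
IP: 219.226.171.226


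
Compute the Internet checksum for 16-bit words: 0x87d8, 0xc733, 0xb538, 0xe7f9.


Sum all words (with carry folding):
+ 0x87d8 = 0x87d8
+ 0xc733 = 0x4f0c
+ 0xb538 = 0x0445
+ 0xe7f9 = 0xec3e
One's complement: ~0xec3e
Checksum = 0x13c1


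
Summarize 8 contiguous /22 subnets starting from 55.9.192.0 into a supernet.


Original prefix: /22
Number of subnets: 8 = 2^3
New prefix = 22 - 3 = 19
Supernet: 55.9.192.0/19


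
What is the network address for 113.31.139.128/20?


IP:   01110001.00011111.10001011.10000000
Mask: 11111111.11111111.11110000.00000000
AND operation:
Net:  01110001.00011111.10000000.00000000
Network: 113.31.128.0/20


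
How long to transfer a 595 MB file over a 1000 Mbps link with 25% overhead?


Effective throughput = 1000 * (1 - 25/100) = 750 Mbps
File size in Mb = 595 * 8 = 4760 Mb
Time = 4760 / 750
Time = 6.3467 seconds


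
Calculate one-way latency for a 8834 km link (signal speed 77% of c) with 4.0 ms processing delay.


Speed = 0.77 * 3e5 km/s = 231000 km/s
Propagation delay = 8834 / 231000 = 0.0382 s = 38.2424 ms
Processing delay = 4.0 ms
Total one-way latency = 42.2424 ms


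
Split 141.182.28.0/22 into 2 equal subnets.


New prefix = 22 + 1 = 23
Each subnet has 512 addresses
  141.182.28.0/23
  141.182.30.0/23
Subnets: 141.182.28.0/23, 141.182.30.0/23


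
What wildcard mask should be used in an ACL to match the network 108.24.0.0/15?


Subnet mask: 255.254.0.0
Wildcard = 255.255.255.255 - subnet mask
255 - 255 = 0
255 - 254 = 1
255 - 0 = 255
255 - 0 = 255
Wildcard: 0.1.255.255


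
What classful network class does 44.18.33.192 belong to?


First octet: 44
Binary: 00101100
0xxxxxxx -> Class A (1-126)
Class A, default mask 255.0.0.0 (/8)


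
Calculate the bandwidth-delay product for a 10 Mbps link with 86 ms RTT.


BDP = bandwidth * RTT
= 10 Mbps * 86 ms
= 10 * 1e6 * 86 / 1000 bits
= 860000 bits
= 107500 bytes
= 104.9805 KB
BDP = 860000 bits (107500 bytes)


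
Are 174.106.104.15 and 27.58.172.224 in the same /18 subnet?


Mask: 255.255.192.0
174.106.104.15 AND mask = 174.106.64.0
27.58.172.224 AND mask = 27.58.128.0
No, different subnets (174.106.64.0 vs 27.58.128.0)


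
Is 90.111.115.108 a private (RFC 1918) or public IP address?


RFC 1918 private ranges:
  10.0.0.0/8 (10.0.0.0 - 10.255.255.255)
  172.16.0.0/12 (172.16.0.0 - 172.31.255.255)
  192.168.0.0/16 (192.168.0.0 - 192.168.255.255)
Public (not in any RFC 1918 range)


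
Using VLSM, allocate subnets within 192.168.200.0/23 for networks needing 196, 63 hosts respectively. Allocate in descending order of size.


196 hosts -> /24 (254 usable): 192.168.200.0/24
63 hosts -> /25 (126 usable): 192.168.201.0/25
Allocation: 192.168.200.0/24 (196 hosts, 254 usable); 192.168.201.0/25 (63 hosts, 126 usable)


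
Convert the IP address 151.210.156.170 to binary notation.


151 = 10010111
210 = 11010010
156 = 10011100
170 = 10101010
Binary: 10010111.11010010.10011100.10101010


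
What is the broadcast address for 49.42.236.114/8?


Network: 49.0.0.0/8
Host bits = 24
Set all host bits to 1:
Broadcast: 49.255.255.255


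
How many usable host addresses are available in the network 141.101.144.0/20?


Host bits = 32 - 20 = 12
Total addresses = 2^12 = 4096
Usable = total - 2 (network and broadcast)
Usable hosts: 4094


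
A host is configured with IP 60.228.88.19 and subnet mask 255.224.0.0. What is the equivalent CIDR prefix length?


Binary: 11111111.11100000.00000000.00000000
Count leading 1s
Prefix: /11


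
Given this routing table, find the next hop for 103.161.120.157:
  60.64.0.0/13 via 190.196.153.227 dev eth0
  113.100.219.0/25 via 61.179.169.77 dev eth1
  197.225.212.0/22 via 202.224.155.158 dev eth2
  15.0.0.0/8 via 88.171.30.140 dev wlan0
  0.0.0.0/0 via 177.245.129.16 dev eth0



Longest prefix match for 103.161.120.157:
  /13 60.64.0.0: no
  /25 113.100.219.0: no
  /22 197.225.212.0: no
  /8 15.0.0.0: no
  /0 0.0.0.0: MATCH
Selected: next-hop 177.245.129.16 via eth0 (matched /0)


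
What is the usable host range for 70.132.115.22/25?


Network: 70.132.115.0
Broadcast: 70.132.115.127
First usable = network + 1
Last usable = broadcast - 1
Range: 70.132.115.1 to 70.132.115.126


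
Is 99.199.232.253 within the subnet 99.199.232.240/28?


Subnet network: 99.199.232.240
Test IP AND mask: 99.199.232.240
Yes, 99.199.232.253 is in 99.199.232.240/28


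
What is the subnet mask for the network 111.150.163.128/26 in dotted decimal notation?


/26 means 26 network bits, 6 host bits
Binary: 11111111111111111111111111000000
Mask: 255.255.255.192


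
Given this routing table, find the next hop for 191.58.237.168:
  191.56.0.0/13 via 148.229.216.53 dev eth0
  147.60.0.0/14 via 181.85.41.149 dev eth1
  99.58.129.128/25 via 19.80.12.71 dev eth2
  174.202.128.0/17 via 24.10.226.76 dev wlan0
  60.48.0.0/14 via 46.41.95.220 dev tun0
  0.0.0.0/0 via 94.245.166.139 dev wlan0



Longest prefix match for 191.58.237.168:
  /13 191.56.0.0: MATCH
  /14 147.60.0.0: no
  /25 99.58.129.128: no
  /17 174.202.128.0: no
  /14 60.48.0.0: no
  /0 0.0.0.0: MATCH
Selected: next-hop 148.229.216.53 via eth0 (matched /13)


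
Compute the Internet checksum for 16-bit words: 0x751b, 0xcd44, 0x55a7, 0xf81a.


Sum all words (with carry folding):
+ 0x751b = 0x751b
+ 0xcd44 = 0x4260
+ 0x55a7 = 0x9807
+ 0xf81a = 0x9022
One's complement: ~0x9022
Checksum = 0x6fdd


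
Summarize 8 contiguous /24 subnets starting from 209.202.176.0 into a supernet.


Original prefix: /24
Number of subnets: 8 = 2^3
New prefix = 24 - 3 = 21
Supernet: 209.202.176.0/21


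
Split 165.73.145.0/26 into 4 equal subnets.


New prefix = 26 + 2 = 28
Each subnet has 16 addresses
  165.73.145.0/28
  165.73.145.16/28
  165.73.145.32/28
  165.73.145.48/28
Subnets: 165.73.145.0/28, 165.73.145.16/28, 165.73.145.32/28, 165.73.145.48/28


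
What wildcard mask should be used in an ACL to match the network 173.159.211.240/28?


Subnet mask: 255.255.255.240
Wildcard = 255.255.255.255 - subnet mask
255 - 255 = 0
255 - 255 = 0
255 - 255 = 0
255 - 240 = 15
Wildcard: 0.0.0.15


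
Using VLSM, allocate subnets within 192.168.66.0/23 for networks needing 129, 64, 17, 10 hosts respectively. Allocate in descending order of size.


129 hosts -> /24 (254 usable): 192.168.66.0/24
64 hosts -> /25 (126 usable): 192.168.67.0/25
17 hosts -> /27 (30 usable): 192.168.67.128/27
10 hosts -> /28 (14 usable): 192.168.67.160/28
Allocation: 192.168.66.0/24 (129 hosts, 254 usable); 192.168.67.0/25 (64 hosts, 126 usable); 192.168.67.128/27 (17 hosts, 30 usable); 192.168.67.160/28 (10 hosts, 14 usable)


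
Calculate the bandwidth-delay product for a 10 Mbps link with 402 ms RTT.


BDP = bandwidth * RTT
= 10 Mbps * 402 ms
= 10 * 1e6 * 402 / 1000 bits
= 4020000 bits
= 502500 bytes
= 490.7227 KB
BDP = 4020000 bits (502500 bytes)


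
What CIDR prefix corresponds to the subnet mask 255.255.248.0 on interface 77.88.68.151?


Binary: 11111111.11111111.11111000.00000000
Count leading 1s
Prefix: /21


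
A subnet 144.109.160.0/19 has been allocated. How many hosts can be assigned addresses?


Host bits = 32 - 19 = 13
Total addresses = 2^13 = 8192
Usable = total - 2 (network and broadcast)
Usable hosts: 8190


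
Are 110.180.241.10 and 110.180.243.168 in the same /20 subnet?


Mask: 255.255.240.0
110.180.241.10 AND mask = 110.180.240.0
110.180.243.168 AND mask = 110.180.240.0
Yes, same subnet (110.180.240.0)


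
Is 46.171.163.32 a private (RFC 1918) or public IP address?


RFC 1918 private ranges:
  10.0.0.0/8 (10.0.0.0 - 10.255.255.255)
  172.16.0.0/12 (172.16.0.0 - 172.31.255.255)
  192.168.0.0/16 (192.168.0.0 - 192.168.255.255)
Public (not in any RFC 1918 range)


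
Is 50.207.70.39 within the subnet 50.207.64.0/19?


Subnet network: 50.207.64.0
Test IP AND mask: 50.207.64.0
Yes, 50.207.70.39 is in 50.207.64.0/19


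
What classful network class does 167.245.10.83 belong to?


First octet: 167
Binary: 10100111
10xxxxxx -> Class B (128-191)
Class B, default mask 255.255.0.0 (/16)


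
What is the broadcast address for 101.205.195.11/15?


Network: 101.204.0.0/15
Host bits = 17
Set all host bits to 1:
Broadcast: 101.205.255.255


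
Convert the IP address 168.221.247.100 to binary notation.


168 = 10101000
221 = 11011101
247 = 11110111
100 = 01100100
Binary: 10101000.11011101.11110111.01100100


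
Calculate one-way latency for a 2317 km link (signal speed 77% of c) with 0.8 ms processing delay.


Speed = 0.77 * 3e5 km/s = 231000 km/s
Propagation delay = 2317 / 231000 = 0.01 s = 10.0303 ms
Processing delay = 0.8 ms
Total one-way latency = 10.8303 ms


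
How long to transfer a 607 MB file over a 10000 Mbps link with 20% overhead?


Effective throughput = 10000 * (1 - 20/100) = 8000 Mbps
File size in Mb = 607 * 8 = 4856 Mb
Time = 4856 / 8000
Time = 0.607 seconds


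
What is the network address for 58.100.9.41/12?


IP:   00111010.01100100.00001001.00101001
Mask: 11111111.11110000.00000000.00000000
AND operation:
Net:  00111010.01100000.00000000.00000000
Network: 58.96.0.0/12


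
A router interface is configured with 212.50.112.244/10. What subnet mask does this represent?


/10 means 10 network bits, 22 host bits
Binary: 11111111110000000000000000000000
Mask: 255.192.0.0


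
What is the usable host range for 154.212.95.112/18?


Network: 154.212.64.0
Broadcast: 154.212.127.255
First usable = network + 1
Last usable = broadcast - 1
Range: 154.212.64.1 to 154.212.127.254


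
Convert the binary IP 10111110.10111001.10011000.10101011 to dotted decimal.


10111110 = 190
10111001 = 185
10011000 = 152
10101011 = 171
IP: 190.185.152.171


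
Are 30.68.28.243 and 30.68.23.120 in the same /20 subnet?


Mask: 255.255.240.0
30.68.28.243 AND mask = 30.68.16.0
30.68.23.120 AND mask = 30.68.16.0
Yes, same subnet (30.68.16.0)


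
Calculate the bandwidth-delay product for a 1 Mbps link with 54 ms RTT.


BDP = bandwidth * RTT
= 1 Mbps * 54 ms
= 1 * 1e6 * 54 / 1000 bits
= 54000 bits
= 6750 bytes
= 6.5918 KB
BDP = 54000 bits (6750 bytes)


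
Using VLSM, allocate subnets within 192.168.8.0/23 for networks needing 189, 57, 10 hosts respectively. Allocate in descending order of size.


189 hosts -> /24 (254 usable): 192.168.8.0/24
57 hosts -> /26 (62 usable): 192.168.9.0/26
10 hosts -> /28 (14 usable): 192.168.9.64/28
Allocation: 192.168.8.0/24 (189 hosts, 254 usable); 192.168.9.0/26 (57 hosts, 62 usable); 192.168.9.64/28 (10 hosts, 14 usable)


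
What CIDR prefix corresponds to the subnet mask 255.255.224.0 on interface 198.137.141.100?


Binary: 11111111.11111111.11100000.00000000
Count leading 1s
Prefix: /19


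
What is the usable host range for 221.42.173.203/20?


Network: 221.42.160.0
Broadcast: 221.42.175.255
First usable = network + 1
Last usable = broadcast - 1
Range: 221.42.160.1 to 221.42.175.254


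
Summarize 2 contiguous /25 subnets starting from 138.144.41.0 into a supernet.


Original prefix: /25
Number of subnets: 2 = 2^1
New prefix = 25 - 1 = 24
Supernet: 138.144.41.0/24


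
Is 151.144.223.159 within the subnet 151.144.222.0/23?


Subnet network: 151.144.222.0
Test IP AND mask: 151.144.222.0
Yes, 151.144.223.159 is in 151.144.222.0/23


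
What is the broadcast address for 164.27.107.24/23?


Network: 164.27.106.0/23
Host bits = 9
Set all host bits to 1:
Broadcast: 164.27.107.255


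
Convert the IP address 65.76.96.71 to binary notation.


65 = 01000001
76 = 01001100
96 = 01100000
71 = 01000111
Binary: 01000001.01001100.01100000.01000111


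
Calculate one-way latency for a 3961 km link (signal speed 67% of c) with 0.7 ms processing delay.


Speed = 0.67 * 3e5 km/s = 201000 km/s
Propagation delay = 3961 / 201000 = 0.0197 s = 19.7065 ms
Processing delay = 0.7 ms
Total one-way latency = 20.4065 ms


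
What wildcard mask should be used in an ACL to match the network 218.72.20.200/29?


Subnet mask: 255.255.255.248
Wildcard = 255.255.255.255 - subnet mask
255 - 255 = 0
255 - 255 = 0
255 - 255 = 0
255 - 248 = 7
Wildcard: 0.0.0.7


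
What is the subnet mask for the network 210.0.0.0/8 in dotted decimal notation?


/8 means 8 network bits, 24 host bits
Binary: 11111111000000000000000000000000
Mask: 255.0.0.0


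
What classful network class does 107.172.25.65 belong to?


First octet: 107
Binary: 01101011
0xxxxxxx -> Class A (1-126)
Class A, default mask 255.0.0.0 (/8)


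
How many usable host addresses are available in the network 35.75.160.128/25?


Host bits = 32 - 25 = 7
Total addresses = 2^7 = 128
Usable = total - 2 (network and broadcast)
Usable hosts: 126


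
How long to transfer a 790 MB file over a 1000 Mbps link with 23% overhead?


Effective throughput = 1000 * (1 - 23/100) = 770 Mbps
File size in Mb = 790 * 8 = 6320 Mb
Time = 6320 / 770
Time = 8.2078 seconds


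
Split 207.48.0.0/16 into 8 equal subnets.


New prefix = 16 + 3 = 19
Each subnet has 8192 addresses
  207.48.0.0/19
  207.48.32.0/19
  207.48.64.0/19
  207.48.96.0/19
  207.48.128.0/19
  207.48.160.0/19
  207.48.192.0/19
  207.48.224.0/19
Subnets: 207.48.0.0/19, 207.48.32.0/19, 207.48.64.0/19, 207.48.96.0/19, 207.48.128.0/19, 207.48.160.0/19, 207.48.192.0/19, 207.48.224.0/19


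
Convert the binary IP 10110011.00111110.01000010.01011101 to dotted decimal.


10110011 = 179
00111110 = 62
01000010 = 66
01011101 = 93
IP: 179.62.66.93


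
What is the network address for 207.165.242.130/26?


IP:   11001111.10100101.11110010.10000010
Mask: 11111111.11111111.11111111.11000000
AND operation:
Net:  11001111.10100101.11110010.10000000
Network: 207.165.242.128/26


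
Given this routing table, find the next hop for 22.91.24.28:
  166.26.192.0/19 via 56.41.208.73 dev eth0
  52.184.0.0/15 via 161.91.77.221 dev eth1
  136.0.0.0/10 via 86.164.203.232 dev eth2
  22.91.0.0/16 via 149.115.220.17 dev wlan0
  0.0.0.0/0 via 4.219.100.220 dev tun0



Longest prefix match for 22.91.24.28:
  /19 166.26.192.0: no
  /15 52.184.0.0: no
  /10 136.0.0.0: no
  /16 22.91.0.0: MATCH
  /0 0.0.0.0: MATCH
Selected: next-hop 149.115.220.17 via wlan0 (matched /16)


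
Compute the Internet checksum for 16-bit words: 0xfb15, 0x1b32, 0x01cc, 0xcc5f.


Sum all words (with carry folding):
+ 0xfb15 = 0xfb15
+ 0x1b32 = 0x1648
+ 0x01cc = 0x1814
+ 0xcc5f = 0xe473
One's complement: ~0xe473
Checksum = 0x1b8c


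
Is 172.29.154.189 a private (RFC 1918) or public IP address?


RFC 1918 private ranges:
  10.0.0.0/8 (10.0.0.0 - 10.255.255.255)
  172.16.0.0/12 (172.16.0.0 - 172.31.255.255)
  192.168.0.0/16 (192.168.0.0 - 192.168.255.255)
Private (in 172.16.0.0/12)


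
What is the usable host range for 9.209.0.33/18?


Network: 9.209.0.0
Broadcast: 9.209.63.255
First usable = network + 1
Last usable = broadcast - 1
Range: 9.209.0.1 to 9.209.63.254


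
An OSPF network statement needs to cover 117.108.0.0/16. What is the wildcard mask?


Subnet mask: 255.255.0.0
Wildcard = 255.255.255.255 - subnet mask
255 - 255 = 0
255 - 255 = 0
255 - 0 = 255
255 - 0 = 255
Wildcard: 0.0.255.255


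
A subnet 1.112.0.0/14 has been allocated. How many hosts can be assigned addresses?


Host bits = 32 - 14 = 18
Total addresses = 2^18 = 262144
Usable = total - 2 (network and broadcast)
Usable hosts: 262142


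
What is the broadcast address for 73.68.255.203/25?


Network: 73.68.255.128/25
Host bits = 7
Set all host bits to 1:
Broadcast: 73.68.255.255


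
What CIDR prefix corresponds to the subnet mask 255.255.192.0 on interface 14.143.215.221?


Binary: 11111111.11111111.11000000.00000000
Count leading 1s
Prefix: /18


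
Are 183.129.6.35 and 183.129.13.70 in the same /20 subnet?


Mask: 255.255.240.0
183.129.6.35 AND mask = 183.129.0.0
183.129.13.70 AND mask = 183.129.0.0
Yes, same subnet (183.129.0.0)


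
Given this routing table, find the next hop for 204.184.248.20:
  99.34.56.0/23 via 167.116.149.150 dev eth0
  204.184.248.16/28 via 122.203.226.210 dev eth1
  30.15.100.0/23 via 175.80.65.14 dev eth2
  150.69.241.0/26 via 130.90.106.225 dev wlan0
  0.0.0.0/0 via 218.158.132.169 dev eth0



Longest prefix match for 204.184.248.20:
  /23 99.34.56.0: no
  /28 204.184.248.16: MATCH
  /23 30.15.100.0: no
  /26 150.69.241.0: no
  /0 0.0.0.0: MATCH
Selected: next-hop 122.203.226.210 via eth1 (matched /28)


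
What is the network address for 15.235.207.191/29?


IP:   00001111.11101011.11001111.10111111
Mask: 11111111.11111111.11111111.11111000
AND operation:
Net:  00001111.11101011.11001111.10111000
Network: 15.235.207.184/29


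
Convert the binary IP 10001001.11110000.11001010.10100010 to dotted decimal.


10001001 = 137
11110000 = 240
11001010 = 202
10100010 = 162
IP: 137.240.202.162


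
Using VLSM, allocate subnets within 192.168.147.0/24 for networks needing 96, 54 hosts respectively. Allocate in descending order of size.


96 hosts -> /25 (126 usable): 192.168.147.0/25
54 hosts -> /26 (62 usable): 192.168.147.128/26
Allocation: 192.168.147.0/25 (96 hosts, 126 usable); 192.168.147.128/26 (54 hosts, 62 usable)


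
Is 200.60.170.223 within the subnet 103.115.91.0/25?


Subnet network: 103.115.91.0
Test IP AND mask: 200.60.170.128
No, 200.60.170.223 is not in 103.115.91.0/25


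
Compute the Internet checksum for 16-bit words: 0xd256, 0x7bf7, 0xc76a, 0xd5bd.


Sum all words (with carry folding):
+ 0xd256 = 0xd256
+ 0x7bf7 = 0x4e4e
+ 0xc76a = 0x15b9
+ 0xd5bd = 0xeb76
One's complement: ~0xeb76
Checksum = 0x1489


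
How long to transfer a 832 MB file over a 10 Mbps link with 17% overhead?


Effective throughput = 10 * (1 - 17/100) = 8.3 Mbps
File size in Mb = 832 * 8 = 6656 Mb
Time = 6656 / 8.3
Time = 801.9277 seconds


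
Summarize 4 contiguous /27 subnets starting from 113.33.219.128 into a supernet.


Original prefix: /27
Number of subnets: 4 = 2^2
New prefix = 27 - 2 = 25
Supernet: 113.33.219.128/25


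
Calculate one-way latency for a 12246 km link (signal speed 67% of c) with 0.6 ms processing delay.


Speed = 0.67 * 3e5 km/s = 201000 km/s
Propagation delay = 12246 / 201000 = 0.0609 s = 60.9254 ms
Processing delay = 0.6 ms
Total one-way latency = 61.5254 ms


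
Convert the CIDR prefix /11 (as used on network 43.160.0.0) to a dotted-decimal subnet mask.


/11 means 11 network bits, 21 host bits
Binary: 11111111111000000000000000000000
Mask: 255.224.0.0


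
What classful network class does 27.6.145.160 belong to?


First octet: 27
Binary: 00011011
0xxxxxxx -> Class A (1-126)
Class A, default mask 255.0.0.0 (/8)


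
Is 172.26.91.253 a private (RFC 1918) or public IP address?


RFC 1918 private ranges:
  10.0.0.0/8 (10.0.0.0 - 10.255.255.255)
  172.16.0.0/12 (172.16.0.0 - 172.31.255.255)
  192.168.0.0/16 (192.168.0.0 - 192.168.255.255)
Private (in 172.16.0.0/12)


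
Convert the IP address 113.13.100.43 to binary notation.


113 = 01110001
13 = 00001101
100 = 01100100
43 = 00101011
Binary: 01110001.00001101.01100100.00101011


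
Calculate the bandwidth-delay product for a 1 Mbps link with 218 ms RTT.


BDP = bandwidth * RTT
= 1 Mbps * 218 ms
= 1 * 1e6 * 218 / 1000 bits
= 218000 bits
= 27250 bytes
= 26.6113 KB
BDP = 218000 bits (27250 bytes)


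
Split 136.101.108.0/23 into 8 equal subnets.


New prefix = 23 + 3 = 26
Each subnet has 64 addresses
  136.101.108.0/26
  136.101.108.64/26
  136.101.108.128/26
  136.101.108.192/26
  136.101.109.0/26
  136.101.109.64/26
  136.101.109.128/26
  136.101.109.192/26
Subnets: 136.101.108.0/26, 136.101.108.64/26, 136.101.108.128/26, 136.101.108.192/26, 136.101.109.0/26, 136.101.109.64/26, 136.101.109.128/26, 136.101.109.192/26


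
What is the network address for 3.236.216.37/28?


IP:   00000011.11101100.11011000.00100101
Mask: 11111111.11111111.11111111.11110000
AND operation:
Net:  00000011.11101100.11011000.00100000
Network: 3.236.216.32/28


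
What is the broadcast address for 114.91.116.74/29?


Network: 114.91.116.72/29
Host bits = 3
Set all host bits to 1:
Broadcast: 114.91.116.79


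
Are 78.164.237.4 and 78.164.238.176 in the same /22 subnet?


Mask: 255.255.252.0
78.164.237.4 AND mask = 78.164.236.0
78.164.238.176 AND mask = 78.164.236.0
Yes, same subnet (78.164.236.0)


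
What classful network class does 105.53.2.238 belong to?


First octet: 105
Binary: 01101001
0xxxxxxx -> Class A (1-126)
Class A, default mask 255.0.0.0 (/8)


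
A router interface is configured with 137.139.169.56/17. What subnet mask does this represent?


/17 means 17 network bits, 15 host bits
Binary: 11111111111111111000000000000000
Mask: 255.255.128.0


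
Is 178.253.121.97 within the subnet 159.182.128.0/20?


Subnet network: 159.182.128.0
Test IP AND mask: 178.253.112.0
No, 178.253.121.97 is not in 159.182.128.0/20


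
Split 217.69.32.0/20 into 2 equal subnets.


New prefix = 20 + 1 = 21
Each subnet has 2048 addresses
  217.69.32.0/21
  217.69.40.0/21
Subnets: 217.69.32.0/21, 217.69.40.0/21


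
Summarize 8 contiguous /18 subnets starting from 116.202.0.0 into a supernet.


Original prefix: /18
Number of subnets: 8 = 2^3
New prefix = 18 - 3 = 15
Supernet: 116.202.0.0/15


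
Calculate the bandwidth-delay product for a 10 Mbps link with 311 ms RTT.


BDP = bandwidth * RTT
= 10 Mbps * 311 ms
= 10 * 1e6 * 311 / 1000 bits
= 3110000 bits
= 388750 bytes
= 379.6387 KB
BDP = 3110000 bits (388750 bytes)


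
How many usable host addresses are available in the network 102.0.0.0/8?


Host bits = 32 - 8 = 24
Total addresses = 2^24 = 16777216
Usable = total - 2 (network and broadcast)
Usable hosts: 16777214


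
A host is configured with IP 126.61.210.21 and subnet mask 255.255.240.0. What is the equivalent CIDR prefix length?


Binary: 11111111.11111111.11110000.00000000
Count leading 1s
Prefix: /20


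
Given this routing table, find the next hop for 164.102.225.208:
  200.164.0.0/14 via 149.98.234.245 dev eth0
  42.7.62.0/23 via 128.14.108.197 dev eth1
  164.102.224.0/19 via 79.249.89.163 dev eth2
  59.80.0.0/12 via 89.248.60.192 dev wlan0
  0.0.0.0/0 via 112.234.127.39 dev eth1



Longest prefix match for 164.102.225.208:
  /14 200.164.0.0: no
  /23 42.7.62.0: no
  /19 164.102.224.0: MATCH
  /12 59.80.0.0: no
  /0 0.0.0.0: MATCH
Selected: next-hop 79.249.89.163 via eth2 (matched /19)


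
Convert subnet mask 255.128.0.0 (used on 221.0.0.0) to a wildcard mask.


Subnet mask: 255.128.0.0
Wildcard = 255.255.255.255 - subnet mask
255 - 255 = 0
255 - 128 = 127
255 - 0 = 255
255 - 0 = 255
Wildcard: 0.127.255.255


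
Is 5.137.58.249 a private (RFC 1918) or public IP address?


RFC 1918 private ranges:
  10.0.0.0/8 (10.0.0.0 - 10.255.255.255)
  172.16.0.0/12 (172.16.0.0 - 172.31.255.255)
  192.168.0.0/16 (192.168.0.0 - 192.168.255.255)
Public (not in any RFC 1918 range)


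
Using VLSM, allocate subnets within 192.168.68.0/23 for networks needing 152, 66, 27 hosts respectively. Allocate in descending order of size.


152 hosts -> /24 (254 usable): 192.168.68.0/24
66 hosts -> /25 (126 usable): 192.168.69.0/25
27 hosts -> /27 (30 usable): 192.168.69.128/27
Allocation: 192.168.68.0/24 (152 hosts, 254 usable); 192.168.69.0/25 (66 hosts, 126 usable); 192.168.69.128/27 (27 hosts, 30 usable)


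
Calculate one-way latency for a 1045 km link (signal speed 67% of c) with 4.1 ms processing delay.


Speed = 0.67 * 3e5 km/s = 201000 km/s
Propagation delay = 1045 / 201000 = 0.0052 s = 5.199 ms
Processing delay = 4.1 ms
Total one-way latency = 9.299 ms


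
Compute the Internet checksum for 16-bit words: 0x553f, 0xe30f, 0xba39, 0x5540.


Sum all words (with carry folding):
+ 0x553f = 0x553f
+ 0xe30f = 0x384f
+ 0xba39 = 0xf288
+ 0x5540 = 0x47c9
One's complement: ~0x47c9
Checksum = 0xb836


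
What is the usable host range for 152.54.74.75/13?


Network: 152.48.0.0
Broadcast: 152.55.255.255
First usable = network + 1
Last usable = broadcast - 1
Range: 152.48.0.1 to 152.55.255.254
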